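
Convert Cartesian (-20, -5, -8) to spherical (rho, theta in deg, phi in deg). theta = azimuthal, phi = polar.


rho = sqrt((-20)^2 + (-5)^2 + (-8)^2) = 22.1133
theta = atan2(-5, -20) = 194.0362 deg
phi = acos(-8/22.1133) = 111.2091 deg

rho = 22.1133, theta = 194.0362 deg, phi = 111.2091 deg


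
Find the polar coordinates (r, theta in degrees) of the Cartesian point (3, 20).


r = sqrt(3^2 + 20^2) = 20.2237
theta = atan2(20, 3) = 81.4692 degrees

r = 20.2237, theta = 81.4692 degrees


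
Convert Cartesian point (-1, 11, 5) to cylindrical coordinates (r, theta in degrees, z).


r = sqrt((-1)^2 + 11^2) = 11.0454
theta = atan2(11, -1) = 95.1944 deg
z = 5

r = 11.0454, theta = 95.1944 deg, z = 5


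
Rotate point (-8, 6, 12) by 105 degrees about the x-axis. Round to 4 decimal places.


x' = -8
y' = 6*cos(105) - 12*sin(105) = -13.144
z' = 6*sin(105) + 12*cos(105) = 2.6897

(-8, -13.144, 2.6897)


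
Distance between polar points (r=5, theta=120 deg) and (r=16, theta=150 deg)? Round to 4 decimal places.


d = sqrt(r1^2 + r2^2 - 2*r1*r2*cos(t2-t1))
d = sqrt(5^2 + 16^2 - 2*5*16*cos(150-120)) = 11.9347

11.9347


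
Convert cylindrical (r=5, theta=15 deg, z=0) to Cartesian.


x = 5 * cos(15) = 4.8296
y = 5 * sin(15) = 1.2941
z = 0

(4.8296, 1.2941, 0)


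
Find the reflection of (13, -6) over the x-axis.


Reflection across x-axis: (x, y) -> (x, -y)
(13, -6) -> (13, 6)

(13, 6)


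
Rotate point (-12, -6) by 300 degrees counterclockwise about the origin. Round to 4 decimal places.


x' = -12*cos(300) - -6*sin(300) = -11.1962
y' = -12*sin(300) + -6*cos(300) = 7.3923

(-11.1962, 7.3923)


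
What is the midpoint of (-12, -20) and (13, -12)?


Midpoint = ((-12+13)/2, (-20+-12)/2) = (0.5, -16)

(0.5, -16)


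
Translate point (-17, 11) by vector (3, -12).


Translation: (x+dx, y+dy) = (-17+3, 11+-12) = (-14, -1)

(-14, -1)


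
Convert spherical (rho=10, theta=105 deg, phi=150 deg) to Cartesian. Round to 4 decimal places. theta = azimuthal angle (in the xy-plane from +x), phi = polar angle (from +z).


x = 10 * sin(150) * cos(105) = -1.2941
y = 10 * sin(150) * sin(105) = 4.8296
z = 10 * cos(150) = -8.6603

(-1.2941, 4.8296, -8.6603)


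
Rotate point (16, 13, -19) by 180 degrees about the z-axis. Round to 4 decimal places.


x' = 16*cos(180) - 13*sin(180) = -16
y' = 16*sin(180) + 13*cos(180) = -13
z' = -19

(-16, -13, -19)


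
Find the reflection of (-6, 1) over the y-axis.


Reflection across y-axis: (x, y) -> (-x, y)
(-6, 1) -> (6, 1)

(6, 1)


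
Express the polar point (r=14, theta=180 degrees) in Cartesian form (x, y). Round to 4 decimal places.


x = 14 * cos(180) = -14
y = 14 * sin(180) = 0

(-14, 0)


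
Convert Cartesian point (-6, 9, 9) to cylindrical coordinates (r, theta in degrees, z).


r = sqrt((-6)^2 + 9^2) = 10.8167
theta = atan2(9, -6) = 123.6901 deg
z = 9

r = 10.8167, theta = 123.6901 deg, z = 9


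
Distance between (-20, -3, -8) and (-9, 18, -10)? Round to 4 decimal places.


d = sqrt((-9--20)^2 + (18--3)^2 + (-10--8)^2) = 23.7908

23.7908


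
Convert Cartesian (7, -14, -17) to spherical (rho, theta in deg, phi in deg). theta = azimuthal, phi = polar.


rho = sqrt(7^2 + (-14)^2 + (-17)^2) = 23.1084
theta = atan2(-14, 7) = 296.5651 deg
phi = acos(-17/23.1084) = 137.3632 deg

rho = 23.1084, theta = 296.5651 deg, phi = 137.3632 deg


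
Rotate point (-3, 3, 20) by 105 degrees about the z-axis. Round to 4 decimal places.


x' = -3*cos(105) - 3*sin(105) = -2.1213
y' = -3*sin(105) + 3*cos(105) = -3.6742
z' = 20

(-2.1213, -3.6742, 20)


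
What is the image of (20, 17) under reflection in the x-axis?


Reflection across x-axis: (x, y) -> (x, -y)
(20, 17) -> (20, -17)

(20, -17)


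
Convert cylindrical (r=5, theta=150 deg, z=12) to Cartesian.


x = 5 * cos(150) = -4.3301
y = 5 * sin(150) = 2.5
z = 12

(-4.3301, 2.5, 12)


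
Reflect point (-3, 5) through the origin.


Reflection through origin: (x, y) -> (-x, -y)
(-3, 5) -> (3, -5)

(3, -5)


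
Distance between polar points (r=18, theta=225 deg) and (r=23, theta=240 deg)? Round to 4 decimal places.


d = sqrt(r1^2 + r2^2 - 2*r1*r2*cos(t2-t1))
d = sqrt(18^2 + 23^2 - 2*18*23*cos(240-225)) = 7.2948

7.2948


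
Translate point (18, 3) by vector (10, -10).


Translation: (x+dx, y+dy) = (18+10, 3+-10) = (28, -7)

(28, -7)


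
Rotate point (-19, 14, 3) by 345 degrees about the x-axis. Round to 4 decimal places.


x' = -19
y' = 14*cos(345) - 3*sin(345) = 14.2994
z' = 14*sin(345) + 3*cos(345) = -0.7257

(-19, 14.2994, -0.7257)


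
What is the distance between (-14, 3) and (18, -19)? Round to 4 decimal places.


d = sqrt((18--14)^2 + (-19-3)^2) = 38.833

38.833


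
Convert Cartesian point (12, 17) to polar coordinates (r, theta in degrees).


r = sqrt(12^2 + 17^2) = 20.8087
theta = atan2(17, 12) = 54.7824 degrees

r = 20.8087, theta = 54.7824 degrees


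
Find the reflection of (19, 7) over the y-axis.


Reflection across y-axis: (x, y) -> (-x, y)
(19, 7) -> (-19, 7)

(-19, 7)


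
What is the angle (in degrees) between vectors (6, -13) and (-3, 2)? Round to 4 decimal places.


dot = 6*-3 + -13*2 = -44
|u| = 14.3178, |v| = 3.6056
cos(angle) = -0.8523
angle = 148.4652 degrees

148.4652 degrees


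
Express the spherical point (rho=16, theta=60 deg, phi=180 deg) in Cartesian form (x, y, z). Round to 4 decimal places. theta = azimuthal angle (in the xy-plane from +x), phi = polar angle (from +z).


x = 16 * sin(180) * cos(60) = 0
y = 16 * sin(180) * sin(60) = 0
z = 16 * cos(180) = -16

(0, 0, -16)


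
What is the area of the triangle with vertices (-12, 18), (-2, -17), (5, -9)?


Area = |x1(y2-y3) + x2(y3-y1) + x3(y1-y2)| / 2
= |-12*(-17--9) + -2*(-9-18) + 5*(18--17)| / 2
= 162.5

162.5


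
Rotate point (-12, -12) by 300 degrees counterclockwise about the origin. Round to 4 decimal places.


x' = -12*cos(300) - -12*sin(300) = -16.3923
y' = -12*sin(300) + -12*cos(300) = 4.3923

(-16.3923, 4.3923)


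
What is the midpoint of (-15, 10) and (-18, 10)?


Midpoint = ((-15+-18)/2, (10+10)/2) = (-16.5, 10)

(-16.5, 10)


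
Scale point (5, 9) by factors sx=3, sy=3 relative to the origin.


Scaling: (x*sx, y*sy) = (5*3, 9*3) = (15, 27)

(15, 27)


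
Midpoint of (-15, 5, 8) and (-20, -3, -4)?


Midpoint = ((-15+-20)/2, (5+-3)/2, (8+-4)/2) = (-17.5, 1, 2)

(-17.5, 1, 2)


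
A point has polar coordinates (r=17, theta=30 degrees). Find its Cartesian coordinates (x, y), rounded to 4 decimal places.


x = 17 * cos(30) = 14.7224
y = 17 * sin(30) = 8.5

(14.7224, 8.5)


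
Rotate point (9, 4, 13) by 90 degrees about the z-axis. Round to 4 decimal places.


x' = 9*cos(90) - 4*sin(90) = -4
y' = 9*sin(90) + 4*cos(90) = 9
z' = 13

(-4, 9, 13)


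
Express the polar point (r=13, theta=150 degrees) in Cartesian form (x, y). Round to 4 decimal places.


x = 13 * cos(150) = -11.2583
y = 13 * sin(150) = 6.5

(-11.2583, 6.5)


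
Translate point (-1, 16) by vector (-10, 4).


Translation: (x+dx, y+dy) = (-1+-10, 16+4) = (-11, 20)

(-11, 20)


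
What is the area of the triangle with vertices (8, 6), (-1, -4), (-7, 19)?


Area = |x1(y2-y3) + x2(y3-y1) + x3(y1-y2)| / 2
= |8*(-4-19) + -1*(19-6) + -7*(6--4)| / 2
= 133.5

133.5


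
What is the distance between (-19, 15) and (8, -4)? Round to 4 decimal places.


d = sqrt((8--19)^2 + (-4-15)^2) = 33.0151

33.0151


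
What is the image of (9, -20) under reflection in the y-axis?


Reflection across y-axis: (x, y) -> (-x, y)
(9, -20) -> (-9, -20)

(-9, -20)


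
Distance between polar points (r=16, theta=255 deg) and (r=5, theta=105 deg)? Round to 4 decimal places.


d = sqrt(r1^2 + r2^2 - 2*r1*r2*cos(t2-t1))
d = sqrt(16^2 + 5^2 - 2*16*5*cos(105-255)) = 20.4833

20.4833


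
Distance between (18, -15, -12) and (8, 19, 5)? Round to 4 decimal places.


d = sqrt((8-18)^2 + (19--15)^2 + (5--12)^2) = 39.3065

39.3065


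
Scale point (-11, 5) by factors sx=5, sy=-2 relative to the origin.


Scaling: (x*sx, y*sy) = (-11*5, 5*-2) = (-55, -10)

(-55, -10)


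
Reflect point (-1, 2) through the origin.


Reflection through origin: (x, y) -> (-x, -y)
(-1, 2) -> (1, -2)

(1, -2)


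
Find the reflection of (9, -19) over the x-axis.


Reflection across x-axis: (x, y) -> (x, -y)
(9, -19) -> (9, 19)

(9, 19)


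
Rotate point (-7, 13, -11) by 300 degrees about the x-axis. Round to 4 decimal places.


x' = -7
y' = 13*cos(300) - -11*sin(300) = -3.0263
z' = 13*sin(300) + -11*cos(300) = -16.7583

(-7, -3.0263, -16.7583)


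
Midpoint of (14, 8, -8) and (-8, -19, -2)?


Midpoint = ((14+-8)/2, (8+-19)/2, (-8+-2)/2) = (3, -5.5, -5)

(3, -5.5, -5)


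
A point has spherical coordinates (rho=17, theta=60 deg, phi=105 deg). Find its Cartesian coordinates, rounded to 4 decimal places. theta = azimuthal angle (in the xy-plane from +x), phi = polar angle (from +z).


x = 17 * sin(105) * cos(60) = 8.2104
y = 17 * sin(105) * sin(60) = 14.2208
z = 17 * cos(105) = -4.3999

(8.2104, 14.2208, -4.3999)


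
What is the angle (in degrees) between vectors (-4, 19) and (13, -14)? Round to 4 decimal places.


dot = -4*13 + 19*-14 = -318
|u| = 19.4165, |v| = 19.105
cos(angle) = -0.8573
angle = 149.0098 degrees

149.0098 degrees


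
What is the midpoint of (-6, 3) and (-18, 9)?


Midpoint = ((-6+-18)/2, (3+9)/2) = (-12, 6)

(-12, 6)


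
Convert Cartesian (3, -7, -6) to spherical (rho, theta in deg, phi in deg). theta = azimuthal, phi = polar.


rho = sqrt(3^2 + (-7)^2 + (-6)^2) = 9.6954
theta = atan2(-7, 3) = 293.1986 deg
phi = acos(-6/9.6954) = 128.2324 deg

rho = 9.6954, theta = 293.1986 deg, phi = 128.2324 deg


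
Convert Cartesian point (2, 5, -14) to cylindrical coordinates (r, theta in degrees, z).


r = sqrt(2^2 + 5^2) = 5.3852
theta = atan2(5, 2) = 68.1986 deg
z = -14

r = 5.3852, theta = 68.1986 deg, z = -14


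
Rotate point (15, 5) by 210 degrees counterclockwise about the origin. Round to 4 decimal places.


x' = 15*cos(210) - 5*sin(210) = -10.4904
y' = 15*sin(210) + 5*cos(210) = -11.8301

(-10.4904, -11.8301)


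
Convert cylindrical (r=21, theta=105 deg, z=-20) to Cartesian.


x = 21 * cos(105) = -5.4352
y = 21 * sin(105) = 20.2844
z = -20

(-5.4352, 20.2844, -20)


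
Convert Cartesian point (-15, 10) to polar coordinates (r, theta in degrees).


r = sqrt((-15)^2 + 10^2) = 18.0278
theta = atan2(10, -15) = 146.3099 degrees

r = 18.0278, theta = 146.3099 degrees


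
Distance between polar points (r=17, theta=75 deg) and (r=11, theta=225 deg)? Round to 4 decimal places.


d = sqrt(r1^2 + r2^2 - 2*r1*r2*cos(t2-t1))
d = sqrt(17^2 + 11^2 - 2*17*11*cos(225-75)) = 27.0905

27.0905


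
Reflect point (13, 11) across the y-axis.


Reflection across y-axis: (x, y) -> (-x, y)
(13, 11) -> (-13, 11)

(-13, 11)


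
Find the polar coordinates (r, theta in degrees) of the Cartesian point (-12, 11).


r = sqrt((-12)^2 + 11^2) = 16.2788
theta = atan2(11, -12) = 137.4896 degrees

r = 16.2788, theta = 137.4896 degrees


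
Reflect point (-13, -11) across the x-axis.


Reflection across x-axis: (x, y) -> (x, -y)
(-13, -11) -> (-13, 11)

(-13, 11)


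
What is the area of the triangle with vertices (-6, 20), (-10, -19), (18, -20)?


Area = |x1(y2-y3) + x2(y3-y1) + x3(y1-y2)| / 2
= |-6*(-19--20) + -10*(-20-20) + 18*(20--19)| / 2
= 548

548


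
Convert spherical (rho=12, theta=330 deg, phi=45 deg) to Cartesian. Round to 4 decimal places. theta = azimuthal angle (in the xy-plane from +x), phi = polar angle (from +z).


x = 12 * sin(45) * cos(330) = 7.3485
y = 12 * sin(45) * sin(330) = -4.2426
z = 12 * cos(45) = 8.4853

(7.3485, -4.2426, 8.4853)


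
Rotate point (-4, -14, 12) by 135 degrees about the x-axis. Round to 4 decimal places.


x' = -4
y' = -14*cos(135) - 12*sin(135) = 1.4142
z' = -14*sin(135) + 12*cos(135) = -18.3848

(-4, 1.4142, -18.3848)


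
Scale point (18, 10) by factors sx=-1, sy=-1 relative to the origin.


Scaling: (x*sx, y*sy) = (18*-1, 10*-1) = (-18, -10)

(-18, -10)


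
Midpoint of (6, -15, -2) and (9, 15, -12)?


Midpoint = ((6+9)/2, (-15+15)/2, (-2+-12)/2) = (7.5, 0, -7)

(7.5, 0, -7)


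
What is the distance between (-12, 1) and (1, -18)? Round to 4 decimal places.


d = sqrt((1--12)^2 + (-18-1)^2) = 23.0217

23.0217


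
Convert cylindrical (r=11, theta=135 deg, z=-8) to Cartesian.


x = 11 * cos(135) = -7.7782
y = 11 * sin(135) = 7.7782
z = -8

(-7.7782, 7.7782, -8)


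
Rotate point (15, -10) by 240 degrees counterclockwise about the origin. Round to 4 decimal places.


x' = 15*cos(240) - -10*sin(240) = -16.1603
y' = 15*sin(240) + -10*cos(240) = -7.9904

(-16.1603, -7.9904)


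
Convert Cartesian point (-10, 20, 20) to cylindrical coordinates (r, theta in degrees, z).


r = sqrt((-10)^2 + 20^2) = 22.3607
theta = atan2(20, -10) = 116.5651 deg
z = 20

r = 22.3607, theta = 116.5651 deg, z = 20


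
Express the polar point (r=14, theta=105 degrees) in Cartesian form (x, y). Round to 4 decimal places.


x = 14 * cos(105) = -3.6235
y = 14 * sin(105) = 13.523

(-3.6235, 13.523)


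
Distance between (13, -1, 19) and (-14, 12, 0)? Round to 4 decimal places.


d = sqrt((-14-13)^2 + (12--1)^2 + (0-19)^2) = 35.4824

35.4824


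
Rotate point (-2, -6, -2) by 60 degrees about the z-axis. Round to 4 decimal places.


x' = -2*cos(60) - -6*sin(60) = 4.1962
y' = -2*sin(60) + -6*cos(60) = -4.7321
z' = -2

(4.1962, -4.7321, -2)


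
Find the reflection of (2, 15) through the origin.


Reflection through origin: (x, y) -> (-x, -y)
(2, 15) -> (-2, -15)

(-2, -15)


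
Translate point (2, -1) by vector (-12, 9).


Translation: (x+dx, y+dy) = (2+-12, -1+9) = (-10, 8)

(-10, 8)


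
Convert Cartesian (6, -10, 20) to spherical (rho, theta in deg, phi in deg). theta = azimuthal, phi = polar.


rho = sqrt(6^2 + (-10)^2 + 20^2) = 23.1517
theta = atan2(-10, 6) = 300.9638 deg
phi = acos(20/23.1517) = 30.2463 deg

rho = 23.1517, theta = 300.9638 deg, phi = 30.2463 deg


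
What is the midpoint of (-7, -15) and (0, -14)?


Midpoint = ((-7+0)/2, (-15+-14)/2) = (-3.5, -14.5)

(-3.5, -14.5)


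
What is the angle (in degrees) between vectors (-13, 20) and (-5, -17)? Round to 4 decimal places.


dot = -13*-5 + 20*-17 = -275
|u| = 23.8537, |v| = 17.72
cos(angle) = -0.6506
angle = 130.5866 degrees

130.5866 degrees


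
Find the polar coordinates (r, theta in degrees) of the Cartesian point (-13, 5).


r = sqrt((-13)^2 + 5^2) = 13.9284
theta = atan2(5, -13) = 158.9625 degrees

r = 13.9284, theta = 158.9625 degrees


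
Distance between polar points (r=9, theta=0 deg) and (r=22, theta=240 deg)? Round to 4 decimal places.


d = sqrt(r1^2 + r2^2 - 2*r1*r2*cos(t2-t1))
d = sqrt(9^2 + 22^2 - 2*9*22*cos(240-0)) = 27.6225

27.6225


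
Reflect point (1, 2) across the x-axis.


Reflection across x-axis: (x, y) -> (x, -y)
(1, 2) -> (1, -2)

(1, -2)


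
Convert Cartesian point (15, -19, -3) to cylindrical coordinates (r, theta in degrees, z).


r = sqrt(15^2 + (-19)^2) = 24.2074
theta = atan2(-19, 15) = 308.2902 deg
z = -3

r = 24.2074, theta = 308.2902 deg, z = -3


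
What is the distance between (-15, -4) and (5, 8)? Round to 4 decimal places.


d = sqrt((5--15)^2 + (8--4)^2) = 23.3238

23.3238


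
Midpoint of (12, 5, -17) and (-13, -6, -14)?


Midpoint = ((12+-13)/2, (5+-6)/2, (-17+-14)/2) = (-0.5, -0.5, -15.5)

(-0.5, -0.5, -15.5)


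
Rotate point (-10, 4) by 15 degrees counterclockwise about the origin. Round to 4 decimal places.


x' = -10*cos(15) - 4*sin(15) = -10.6945
y' = -10*sin(15) + 4*cos(15) = 1.2755

(-10.6945, 1.2755)


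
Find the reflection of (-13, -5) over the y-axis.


Reflection across y-axis: (x, y) -> (-x, y)
(-13, -5) -> (13, -5)

(13, -5)


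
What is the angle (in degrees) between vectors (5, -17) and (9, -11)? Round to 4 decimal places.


dot = 5*9 + -17*-11 = 232
|u| = 17.72, |v| = 14.2127
cos(angle) = 0.9212
angle = 22.8999 degrees

22.8999 degrees


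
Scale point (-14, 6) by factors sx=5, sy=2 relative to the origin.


Scaling: (x*sx, y*sy) = (-14*5, 6*2) = (-70, 12)

(-70, 12)


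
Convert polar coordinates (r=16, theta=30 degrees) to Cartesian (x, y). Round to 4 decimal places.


x = 16 * cos(30) = 13.8564
y = 16 * sin(30) = 8

(13.8564, 8)


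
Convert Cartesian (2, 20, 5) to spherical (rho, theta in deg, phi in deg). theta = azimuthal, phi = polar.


rho = sqrt(2^2 + 20^2 + 5^2) = 20.7123
theta = atan2(20, 2) = 84.2894 deg
phi = acos(5/20.7123) = 76.0307 deg

rho = 20.7123, theta = 84.2894 deg, phi = 76.0307 deg


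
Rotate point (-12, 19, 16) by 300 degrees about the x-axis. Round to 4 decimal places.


x' = -12
y' = 19*cos(300) - 16*sin(300) = 23.3564
z' = 19*sin(300) + 16*cos(300) = -8.4545

(-12, 23.3564, -8.4545)


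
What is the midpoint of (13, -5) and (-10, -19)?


Midpoint = ((13+-10)/2, (-5+-19)/2) = (1.5, -12)

(1.5, -12)


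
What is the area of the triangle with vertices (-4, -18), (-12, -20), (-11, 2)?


Area = |x1(y2-y3) + x2(y3-y1) + x3(y1-y2)| / 2
= |-4*(-20-2) + -12*(2--18) + -11*(-18--20)| / 2
= 87

87


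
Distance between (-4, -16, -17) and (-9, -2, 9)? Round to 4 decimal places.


d = sqrt((-9--4)^2 + (-2--16)^2 + (9--17)^2) = 29.95

29.95


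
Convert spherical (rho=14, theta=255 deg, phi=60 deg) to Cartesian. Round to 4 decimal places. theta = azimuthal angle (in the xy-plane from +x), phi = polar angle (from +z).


x = 14 * sin(60) * cos(255) = -3.138
y = 14 * sin(60) * sin(255) = -11.7112
z = 14 * cos(60) = 7

(-3.138, -11.7112, 7)


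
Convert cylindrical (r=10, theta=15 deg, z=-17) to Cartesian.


x = 10 * cos(15) = 9.6593
y = 10 * sin(15) = 2.5882
z = -17

(9.6593, 2.5882, -17)


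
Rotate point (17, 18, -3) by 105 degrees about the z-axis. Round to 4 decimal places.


x' = 17*cos(105) - 18*sin(105) = -21.7866
y' = 17*sin(105) + 18*cos(105) = 11.762
z' = -3

(-21.7866, 11.762, -3)


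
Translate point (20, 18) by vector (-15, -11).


Translation: (x+dx, y+dy) = (20+-15, 18+-11) = (5, 7)

(5, 7)


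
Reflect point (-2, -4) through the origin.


Reflection through origin: (x, y) -> (-x, -y)
(-2, -4) -> (2, 4)

(2, 4)


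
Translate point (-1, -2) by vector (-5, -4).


Translation: (x+dx, y+dy) = (-1+-5, -2+-4) = (-6, -6)

(-6, -6)


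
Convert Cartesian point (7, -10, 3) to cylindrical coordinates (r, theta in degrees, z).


r = sqrt(7^2 + (-10)^2) = 12.2066
theta = atan2(-10, 7) = 304.992 deg
z = 3

r = 12.2066, theta = 304.992 deg, z = 3


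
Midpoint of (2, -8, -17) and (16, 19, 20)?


Midpoint = ((2+16)/2, (-8+19)/2, (-17+20)/2) = (9, 5.5, 1.5)

(9, 5.5, 1.5)


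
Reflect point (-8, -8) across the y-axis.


Reflection across y-axis: (x, y) -> (-x, y)
(-8, -8) -> (8, -8)

(8, -8)


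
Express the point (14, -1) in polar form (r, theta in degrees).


r = sqrt(14^2 + (-1)^2) = 14.0357
theta = atan2(-1, 14) = 355.9144 degrees

r = 14.0357, theta = 355.9144 degrees


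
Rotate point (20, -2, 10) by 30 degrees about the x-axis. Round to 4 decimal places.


x' = 20
y' = -2*cos(30) - 10*sin(30) = -6.7321
z' = -2*sin(30) + 10*cos(30) = 7.6603

(20, -6.7321, 7.6603)


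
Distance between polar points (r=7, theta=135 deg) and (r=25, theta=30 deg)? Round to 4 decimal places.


d = sqrt(r1^2 + r2^2 - 2*r1*r2*cos(t2-t1))
d = sqrt(7^2 + 25^2 - 2*7*25*cos(30-135)) = 27.6512

27.6512


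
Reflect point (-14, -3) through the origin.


Reflection through origin: (x, y) -> (-x, -y)
(-14, -3) -> (14, 3)

(14, 3)


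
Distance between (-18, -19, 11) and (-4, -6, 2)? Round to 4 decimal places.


d = sqrt((-4--18)^2 + (-6--19)^2 + (2-11)^2) = 21.1187

21.1187


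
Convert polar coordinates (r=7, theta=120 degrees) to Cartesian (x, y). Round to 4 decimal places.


x = 7 * cos(120) = -3.5
y = 7 * sin(120) = 6.0622

(-3.5, 6.0622)


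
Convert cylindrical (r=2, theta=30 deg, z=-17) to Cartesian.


x = 2 * cos(30) = 1.7321
y = 2 * sin(30) = 1
z = -17

(1.7321, 1, -17)


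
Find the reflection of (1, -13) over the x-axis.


Reflection across x-axis: (x, y) -> (x, -y)
(1, -13) -> (1, 13)

(1, 13)


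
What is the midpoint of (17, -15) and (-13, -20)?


Midpoint = ((17+-13)/2, (-15+-20)/2) = (2, -17.5)

(2, -17.5)


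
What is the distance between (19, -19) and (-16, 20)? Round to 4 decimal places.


d = sqrt((-16-19)^2 + (20--19)^2) = 52.4023

52.4023


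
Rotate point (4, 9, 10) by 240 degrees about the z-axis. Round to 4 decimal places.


x' = 4*cos(240) - 9*sin(240) = 5.7942
y' = 4*sin(240) + 9*cos(240) = -7.9641
z' = 10

(5.7942, -7.9641, 10)


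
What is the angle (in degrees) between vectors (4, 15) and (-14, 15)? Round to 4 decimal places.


dot = 4*-14 + 15*15 = 169
|u| = 15.5242, |v| = 20.5183
cos(angle) = 0.5306
angle = 57.9565 degrees

57.9565 degrees


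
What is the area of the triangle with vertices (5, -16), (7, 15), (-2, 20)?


Area = |x1(y2-y3) + x2(y3-y1) + x3(y1-y2)| / 2
= |5*(15-20) + 7*(20--16) + -2*(-16-15)| / 2
= 144.5

144.5


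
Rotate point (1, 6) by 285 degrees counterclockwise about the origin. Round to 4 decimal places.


x' = 1*cos(285) - 6*sin(285) = 6.0544
y' = 1*sin(285) + 6*cos(285) = 0.587

(6.0544, 0.587)


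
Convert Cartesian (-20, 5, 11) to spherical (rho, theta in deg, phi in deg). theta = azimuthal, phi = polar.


rho = sqrt((-20)^2 + 5^2 + 11^2) = 23.3666
theta = atan2(5, -20) = 165.9638 deg
phi = acos(11/23.3666) = 61.9166 deg

rho = 23.3666, theta = 165.9638 deg, phi = 61.9166 deg


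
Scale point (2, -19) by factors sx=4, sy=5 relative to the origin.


Scaling: (x*sx, y*sy) = (2*4, -19*5) = (8, -95)

(8, -95)


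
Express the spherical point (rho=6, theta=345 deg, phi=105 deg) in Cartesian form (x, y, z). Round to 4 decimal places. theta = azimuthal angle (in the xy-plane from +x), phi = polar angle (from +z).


x = 6 * sin(105) * cos(345) = 5.5981
y = 6 * sin(105) * sin(345) = -1.5
z = 6 * cos(105) = -1.5529

(5.5981, -1.5, -1.5529)


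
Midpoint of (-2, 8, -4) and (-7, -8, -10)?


Midpoint = ((-2+-7)/2, (8+-8)/2, (-4+-10)/2) = (-4.5, 0, -7)

(-4.5, 0, -7)


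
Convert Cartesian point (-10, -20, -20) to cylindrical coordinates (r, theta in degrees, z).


r = sqrt((-10)^2 + (-20)^2) = 22.3607
theta = atan2(-20, -10) = 243.4349 deg
z = -20

r = 22.3607, theta = 243.4349 deg, z = -20


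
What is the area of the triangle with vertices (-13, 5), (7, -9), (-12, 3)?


Area = |x1(y2-y3) + x2(y3-y1) + x3(y1-y2)| / 2
= |-13*(-9-3) + 7*(3-5) + -12*(5--9)| / 2
= 13

13


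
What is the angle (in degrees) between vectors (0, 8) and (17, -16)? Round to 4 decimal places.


dot = 0*17 + 8*-16 = -128
|u| = 8, |v| = 23.3452
cos(angle) = -0.6854
angle = 133.2643 degrees

133.2643 degrees


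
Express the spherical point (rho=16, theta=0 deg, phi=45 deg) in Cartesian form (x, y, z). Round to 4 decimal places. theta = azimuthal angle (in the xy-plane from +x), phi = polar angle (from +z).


x = 16 * sin(45) * cos(0) = 11.3137
y = 16 * sin(45) * sin(0) = 0
z = 16 * cos(45) = 11.3137

(11.3137, 0, 11.3137)


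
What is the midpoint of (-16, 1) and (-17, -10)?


Midpoint = ((-16+-17)/2, (1+-10)/2) = (-16.5, -4.5)

(-16.5, -4.5)


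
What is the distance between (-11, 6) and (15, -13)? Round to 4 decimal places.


d = sqrt((15--11)^2 + (-13-6)^2) = 32.2025

32.2025


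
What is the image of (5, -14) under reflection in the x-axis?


Reflection across x-axis: (x, y) -> (x, -y)
(5, -14) -> (5, 14)

(5, 14)


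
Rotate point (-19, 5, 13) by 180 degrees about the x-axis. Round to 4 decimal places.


x' = -19
y' = 5*cos(180) - 13*sin(180) = -5
z' = 5*sin(180) + 13*cos(180) = -13

(-19, -5, -13)


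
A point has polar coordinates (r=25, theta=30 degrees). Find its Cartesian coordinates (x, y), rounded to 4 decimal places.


x = 25 * cos(30) = 21.6506
y = 25 * sin(30) = 12.5

(21.6506, 12.5)


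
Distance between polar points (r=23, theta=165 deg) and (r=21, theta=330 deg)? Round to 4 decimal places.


d = sqrt(r1^2 + r2^2 - 2*r1*r2*cos(t2-t1))
d = sqrt(23^2 + 21^2 - 2*23*21*cos(330-165)) = 43.6244

43.6244


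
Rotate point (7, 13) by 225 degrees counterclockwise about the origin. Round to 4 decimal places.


x' = 7*cos(225) - 13*sin(225) = 4.2426
y' = 7*sin(225) + 13*cos(225) = -14.1421

(4.2426, -14.1421)


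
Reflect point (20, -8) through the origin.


Reflection through origin: (x, y) -> (-x, -y)
(20, -8) -> (-20, 8)

(-20, 8)


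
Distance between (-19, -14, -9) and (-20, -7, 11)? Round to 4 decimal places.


d = sqrt((-20--19)^2 + (-7--14)^2 + (11--9)^2) = 21.2132

21.2132


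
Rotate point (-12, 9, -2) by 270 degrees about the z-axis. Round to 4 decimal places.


x' = -12*cos(270) - 9*sin(270) = 9
y' = -12*sin(270) + 9*cos(270) = 12
z' = -2

(9, 12, -2)


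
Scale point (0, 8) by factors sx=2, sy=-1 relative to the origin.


Scaling: (x*sx, y*sy) = (0*2, 8*-1) = (0, -8)

(0, -8)


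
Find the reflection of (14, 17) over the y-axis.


Reflection across y-axis: (x, y) -> (-x, y)
(14, 17) -> (-14, 17)

(-14, 17)


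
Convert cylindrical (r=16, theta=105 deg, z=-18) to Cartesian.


x = 16 * cos(105) = -4.1411
y = 16 * sin(105) = 15.4548
z = -18

(-4.1411, 15.4548, -18)


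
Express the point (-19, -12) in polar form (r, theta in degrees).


r = sqrt((-19)^2 + (-12)^2) = 22.4722
theta = atan2(-12, -19) = 212.2756 degrees

r = 22.4722, theta = 212.2756 degrees


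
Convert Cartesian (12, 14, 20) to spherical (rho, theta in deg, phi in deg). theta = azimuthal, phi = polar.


rho = sqrt(12^2 + 14^2 + 20^2) = 27.2029
theta = atan2(14, 12) = 49.3987 deg
phi = acos(20/27.2029) = 42.6746 deg

rho = 27.2029, theta = 49.3987 deg, phi = 42.6746 deg


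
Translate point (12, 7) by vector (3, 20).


Translation: (x+dx, y+dy) = (12+3, 7+20) = (15, 27)

(15, 27)


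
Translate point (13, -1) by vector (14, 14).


Translation: (x+dx, y+dy) = (13+14, -1+14) = (27, 13)

(27, 13)


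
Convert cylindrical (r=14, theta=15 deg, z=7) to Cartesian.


x = 14 * cos(15) = 13.523
y = 14 * sin(15) = 3.6235
z = 7

(13.523, 3.6235, 7)


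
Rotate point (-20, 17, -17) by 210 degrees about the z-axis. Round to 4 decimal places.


x' = -20*cos(210) - 17*sin(210) = 25.8205
y' = -20*sin(210) + 17*cos(210) = -4.7224
z' = -17

(25.8205, -4.7224, -17)


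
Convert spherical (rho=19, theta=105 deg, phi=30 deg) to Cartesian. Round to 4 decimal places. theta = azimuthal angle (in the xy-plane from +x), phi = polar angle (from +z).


x = 19 * sin(30) * cos(105) = -2.4588
y = 19 * sin(30) * sin(105) = 9.1763
z = 19 * cos(30) = 16.4545

(-2.4588, 9.1763, 16.4545)


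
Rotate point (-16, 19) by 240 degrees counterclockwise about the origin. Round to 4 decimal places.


x' = -16*cos(240) - 19*sin(240) = 24.4545
y' = -16*sin(240) + 19*cos(240) = 4.3564

(24.4545, 4.3564)


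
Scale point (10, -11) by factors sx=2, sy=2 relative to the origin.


Scaling: (x*sx, y*sy) = (10*2, -11*2) = (20, -22)

(20, -22)


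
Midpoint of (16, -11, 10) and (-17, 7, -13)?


Midpoint = ((16+-17)/2, (-11+7)/2, (10+-13)/2) = (-0.5, -2, -1.5)

(-0.5, -2, -1.5)


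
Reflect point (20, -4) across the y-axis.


Reflection across y-axis: (x, y) -> (-x, y)
(20, -4) -> (-20, -4)

(-20, -4)


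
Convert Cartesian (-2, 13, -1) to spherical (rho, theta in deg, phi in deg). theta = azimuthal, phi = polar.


rho = sqrt((-2)^2 + 13^2 + (-1)^2) = 13.1909
theta = atan2(13, -2) = 98.7462 deg
phi = acos(-1/13.1909) = 94.3478 deg

rho = 13.1909, theta = 98.7462 deg, phi = 94.3478 deg


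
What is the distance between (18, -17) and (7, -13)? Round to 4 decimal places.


d = sqrt((7-18)^2 + (-13--17)^2) = 11.7047

11.7047


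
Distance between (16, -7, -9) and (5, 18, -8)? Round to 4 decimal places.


d = sqrt((5-16)^2 + (18--7)^2 + (-8--9)^2) = 27.3313

27.3313


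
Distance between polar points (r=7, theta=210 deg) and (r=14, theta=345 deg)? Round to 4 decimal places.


d = sqrt(r1^2 + r2^2 - 2*r1*r2*cos(t2-t1))
d = sqrt(7^2 + 14^2 - 2*7*14*cos(345-210)) = 19.5855

19.5855


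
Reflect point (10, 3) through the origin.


Reflection through origin: (x, y) -> (-x, -y)
(10, 3) -> (-10, -3)

(-10, -3)


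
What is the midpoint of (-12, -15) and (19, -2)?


Midpoint = ((-12+19)/2, (-15+-2)/2) = (3.5, -8.5)

(3.5, -8.5)


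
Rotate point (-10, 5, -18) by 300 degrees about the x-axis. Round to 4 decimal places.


x' = -10
y' = 5*cos(300) - -18*sin(300) = -13.0885
z' = 5*sin(300) + -18*cos(300) = -13.3301

(-10, -13.0885, -13.3301)


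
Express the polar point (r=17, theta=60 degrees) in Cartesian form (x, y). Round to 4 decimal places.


x = 17 * cos(60) = 8.5
y = 17 * sin(60) = 14.7224

(8.5, 14.7224)


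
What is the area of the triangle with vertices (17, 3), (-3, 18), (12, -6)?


Area = |x1(y2-y3) + x2(y3-y1) + x3(y1-y2)| / 2
= |17*(18--6) + -3*(-6-3) + 12*(3-18)| / 2
= 127.5

127.5


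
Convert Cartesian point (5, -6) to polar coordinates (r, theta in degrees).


r = sqrt(5^2 + (-6)^2) = 7.8102
theta = atan2(-6, 5) = 309.8056 degrees

r = 7.8102, theta = 309.8056 degrees


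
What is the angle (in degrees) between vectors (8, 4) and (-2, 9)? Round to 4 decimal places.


dot = 8*-2 + 4*9 = 20
|u| = 8.9443, |v| = 9.2195
cos(angle) = 0.2425
angle = 75.9638 degrees

75.9638 degrees


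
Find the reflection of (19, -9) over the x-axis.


Reflection across x-axis: (x, y) -> (x, -y)
(19, -9) -> (19, 9)

(19, 9)


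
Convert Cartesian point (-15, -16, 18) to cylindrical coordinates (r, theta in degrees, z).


r = sqrt((-15)^2 + (-16)^2) = 21.9317
theta = atan2(-16, -15) = 226.8476 deg
z = 18

r = 21.9317, theta = 226.8476 deg, z = 18


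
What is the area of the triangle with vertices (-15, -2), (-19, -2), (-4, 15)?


Area = |x1(y2-y3) + x2(y3-y1) + x3(y1-y2)| / 2
= |-15*(-2-15) + -19*(15--2) + -4*(-2--2)| / 2
= 34

34


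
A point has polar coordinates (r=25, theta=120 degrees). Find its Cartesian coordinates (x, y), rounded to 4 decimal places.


x = 25 * cos(120) = -12.5
y = 25 * sin(120) = 21.6506

(-12.5, 21.6506)


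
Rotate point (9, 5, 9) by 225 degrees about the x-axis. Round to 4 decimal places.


x' = 9
y' = 5*cos(225) - 9*sin(225) = 2.8284
z' = 5*sin(225) + 9*cos(225) = -9.8995

(9, 2.8284, -9.8995)


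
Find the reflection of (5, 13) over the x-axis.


Reflection across x-axis: (x, y) -> (x, -y)
(5, 13) -> (5, -13)

(5, -13)


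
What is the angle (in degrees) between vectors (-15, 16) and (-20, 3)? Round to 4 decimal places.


dot = -15*-20 + 16*3 = 348
|u| = 21.9317, |v| = 20.2237
cos(angle) = 0.7846
angle = 38.3168 degrees

38.3168 degrees


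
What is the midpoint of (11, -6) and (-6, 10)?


Midpoint = ((11+-6)/2, (-6+10)/2) = (2.5, 2)

(2.5, 2)


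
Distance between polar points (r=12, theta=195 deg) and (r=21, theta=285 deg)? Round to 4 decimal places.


d = sqrt(r1^2 + r2^2 - 2*r1*r2*cos(t2-t1))
d = sqrt(12^2 + 21^2 - 2*12*21*cos(285-195)) = 24.1868

24.1868


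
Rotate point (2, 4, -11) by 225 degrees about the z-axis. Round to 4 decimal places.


x' = 2*cos(225) - 4*sin(225) = 1.4142
y' = 2*sin(225) + 4*cos(225) = -4.2426
z' = -11

(1.4142, -4.2426, -11)


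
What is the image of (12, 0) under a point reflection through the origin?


Reflection through origin: (x, y) -> (-x, -y)
(12, 0) -> (-12, 0)

(-12, 0)


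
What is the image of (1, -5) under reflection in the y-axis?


Reflection across y-axis: (x, y) -> (-x, y)
(1, -5) -> (-1, -5)

(-1, -5)


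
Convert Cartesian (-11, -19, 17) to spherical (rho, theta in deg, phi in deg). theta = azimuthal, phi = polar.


rho = sqrt((-11)^2 + (-19)^2 + 17^2) = 27.7669
theta = atan2(-19, -11) = 239.9314 deg
phi = acos(17/27.7669) = 52.2484 deg

rho = 27.7669, theta = 239.9314 deg, phi = 52.2484 deg


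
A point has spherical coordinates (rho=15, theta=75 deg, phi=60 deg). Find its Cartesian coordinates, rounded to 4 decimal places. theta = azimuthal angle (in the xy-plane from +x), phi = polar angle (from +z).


x = 15 * sin(60) * cos(75) = 3.3622
y = 15 * sin(60) * sin(75) = 12.5477
z = 15 * cos(60) = 7.5

(3.3622, 12.5477, 7.5)


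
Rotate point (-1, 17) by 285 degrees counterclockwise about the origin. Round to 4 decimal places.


x' = -1*cos(285) - 17*sin(285) = 16.1619
y' = -1*sin(285) + 17*cos(285) = 5.3658

(16.1619, 5.3658)


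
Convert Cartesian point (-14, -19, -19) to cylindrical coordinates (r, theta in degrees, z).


r = sqrt((-14)^2 + (-19)^2) = 23.6008
theta = atan2(-19, -14) = 233.6156 deg
z = -19

r = 23.6008, theta = 233.6156 deg, z = -19


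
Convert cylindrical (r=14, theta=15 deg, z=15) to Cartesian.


x = 14 * cos(15) = 13.523
y = 14 * sin(15) = 3.6235
z = 15

(13.523, 3.6235, 15)


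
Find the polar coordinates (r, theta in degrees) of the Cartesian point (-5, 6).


r = sqrt((-5)^2 + 6^2) = 7.8102
theta = atan2(6, -5) = 129.8056 degrees

r = 7.8102, theta = 129.8056 degrees


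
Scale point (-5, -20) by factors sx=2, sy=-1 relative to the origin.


Scaling: (x*sx, y*sy) = (-5*2, -20*-1) = (-10, 20)

(-10, 20)


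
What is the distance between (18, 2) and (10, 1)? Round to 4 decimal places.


d = sqrt((10-18)^2 + (1-2)^2) = 8.0623

8.0623


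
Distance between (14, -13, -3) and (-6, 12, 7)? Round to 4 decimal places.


d = sqrt((-6-14)^2 + (12--13)^2 + (7--3)^2) = 33.541

33.541


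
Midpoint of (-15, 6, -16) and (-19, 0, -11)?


Midpoint = ((-15+-19)/2, (6+0)/2, (-16+-11)/2) = (-17, 3, -13.5)

(-17, 3, -13.5)


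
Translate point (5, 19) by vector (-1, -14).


Translation: (x+dx, y+dy) = (5+-1, 19+-14) = (4, 5)

(4, 5)


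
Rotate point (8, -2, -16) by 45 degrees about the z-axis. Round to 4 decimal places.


x' = 8*cos(45) - -2*sin(45) = 7.0711
y' = 8*sin(45) + -2*cos(45) = 4.2426
z' = -16

(7.0711, 4.2426, -16)


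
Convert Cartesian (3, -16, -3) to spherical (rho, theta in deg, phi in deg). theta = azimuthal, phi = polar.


rho = sqrt(3^2 + (-16)^2 + (-3)^2) = 16.5529
theta = atan2(-16, 3) = 280.6197 deg
phi = acos(-3/16.5529) = 100.4418 deg

rho = 16.5529, theta = 280.6197 deg, phi = 100.4418 deg


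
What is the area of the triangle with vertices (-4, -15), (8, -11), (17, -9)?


Area = |x1(y2-y3) + x2(y3-y1) + x3(y1-y2)| / 2
= |-4*(-11--9) + 8*(-9--15) + 17*(-15--11)| / 2
= 6

6


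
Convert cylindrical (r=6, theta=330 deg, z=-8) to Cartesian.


x = 6 * cos(330) = 5.1962
y = 6 * sin(330) = -3
z = -8

(5.1962, -3, -8)


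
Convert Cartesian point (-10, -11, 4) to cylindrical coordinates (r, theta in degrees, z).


r = sqrt((-10)^2 + (-11)^2) = 14.8661
theta = atan2(-11, -10) = 227.7263 deg
z = 4

r = 14.8661, theta = 227.7263 deg, z = 4


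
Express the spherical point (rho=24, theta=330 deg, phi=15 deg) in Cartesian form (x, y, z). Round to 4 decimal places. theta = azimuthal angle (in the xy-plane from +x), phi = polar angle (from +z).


x = 24 * sin(15) * cos(330) = 5.3795
y = 24 * sin(15) * sin(330) = -3.1058
z = 24 * cos(15) = 23.1822

(5.3795, -3.1058, 23.1822)


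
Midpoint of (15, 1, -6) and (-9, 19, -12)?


Midpoint = ((15+-9)/2, (1+19)/2, (-6+-12)/2) = (3, 10, -9)

(3, 10, -9)


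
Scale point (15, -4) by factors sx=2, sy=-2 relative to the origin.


Scaling: (x*sx, y*sy) = (15*2, -4*-2) = (30, 8)

(30, 8)


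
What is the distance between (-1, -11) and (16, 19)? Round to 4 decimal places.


d = sqrt((16--1)^2 + (19--11)^2) = 34.4819

34.4819


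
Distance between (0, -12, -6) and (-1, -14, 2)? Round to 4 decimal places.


d = sqrt((-1-0)^2 + (-14--12)^2 + (2--6)^2) = 8.3066

8.3066


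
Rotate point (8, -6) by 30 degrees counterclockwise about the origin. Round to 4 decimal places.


x' = 8*cos(30) - -6*sin(30) = 9.9282
y' = 8*sin(30) + -6*cos(30) = -1.1962

(9.9282, -1.1962)


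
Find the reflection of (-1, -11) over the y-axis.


Reflection across y-axis: (x, y) -> (-x, y)
(-1, -11) -> (1, -11)

(1, -11)


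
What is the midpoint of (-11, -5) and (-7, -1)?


Midpoint = ((-11+-7)/2, (-5+-1)/2) = (-9, -3)

(-9, -3)


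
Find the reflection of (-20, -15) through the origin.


Reflection through origin: (x, y) -> (-x, -y)
(-20, -15) -> (20, 15)

(20, 15)


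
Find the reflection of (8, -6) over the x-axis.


Reflection across x-axis: (x, y) -> (x, -y)
(8, -6) -> (8, 6)

(8, 6)


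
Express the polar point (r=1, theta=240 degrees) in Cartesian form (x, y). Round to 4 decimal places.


x = 1 * cos(240) = -0.5
y = 1 * sin(240) = -0.866

(-0.5, -0.866)


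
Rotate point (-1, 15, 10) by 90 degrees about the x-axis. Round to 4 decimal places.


x' = -1
y' = 15*cos(90) - 10*sin(90) = -10
z' = 15*sin(90) + 10*cos(90) = 15

(-1, -10, 15)


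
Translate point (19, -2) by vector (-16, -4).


Translation: (x+dx, y+dy) = (19+-16, -2+-4) = (3, -6)

(3, -6)


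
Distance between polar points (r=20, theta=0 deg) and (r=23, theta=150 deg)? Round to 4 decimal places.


d = sqrt(r1^2 + r2^2 - 2*r1*r2*cos(t2-t1))
d = sqrt(20^2 + 23^2 - 2*20*23*cos(150-0)) = 41.5421

41.5421


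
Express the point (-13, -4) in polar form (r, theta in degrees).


r = sqrt((-13)^2 + (-4)^2) = 13.6015
theta = atan2(-4, -13) = 197.1027 degrees

r = 13.6015, theta = 197.1027 degrees


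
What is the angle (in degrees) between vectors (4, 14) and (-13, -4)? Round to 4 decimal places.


dot = 4*-13 + 14*-4 = -108
|u| = 14.5602, |v| = 13.6015
cos(angle) = -0.5453
angle = 123.0481 degrees

123.0481 degrees


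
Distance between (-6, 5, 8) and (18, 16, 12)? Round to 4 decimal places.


d = sqrt((18--6)^2 + (16-5)^2 + (12-8)^2) = 26.7021

26.7021


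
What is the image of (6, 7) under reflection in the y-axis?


Reflection across y-axis: (x, y) -> (-x, y)
(6, 7) -> (-6, 7)

(-6, 7)


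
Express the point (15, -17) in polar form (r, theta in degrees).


r = sqrt(15^2 + (-17)^2) = 22.6716
theta = atan2(-17, 15) = 311.4237 degrees

r = 22.6716, theta = 311.4237 degrees


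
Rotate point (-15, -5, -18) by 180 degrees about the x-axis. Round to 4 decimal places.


x' = -15
y' = -5*cos(180) - -18*sin(180) = 5
z' = -5*sin(180) + -18*cos(180) = 18

(-15, 5, 18)


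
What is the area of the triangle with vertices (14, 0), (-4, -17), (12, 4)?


Area = |x1(y2-y3) + x2(y3-y1) + x3(y1-y2)| / 2
= |14*(-17-4) + -4*(4-0) + 12*(0--17)| / 2
= 53

53


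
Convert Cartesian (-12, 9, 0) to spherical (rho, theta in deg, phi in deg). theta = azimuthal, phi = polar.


rho = sqrt((-12)^2 + 9^2 + 0^2) = 15
theta = atan2(9, -12) = 143.1301 deg
phi = acos(0/15) = 90 deg

rho = 15, theta = 143.1301 deg, phi = 90 deg


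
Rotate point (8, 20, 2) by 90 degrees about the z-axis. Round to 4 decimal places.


x' = 8*cos(90) - 20*sin(90) = -20
y' = 8*sin(90) + 20*cos(90) = 8
z' = 2

(-20, 8, 2)


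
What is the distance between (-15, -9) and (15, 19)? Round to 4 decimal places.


d = sqrt((15--15)^2 + (19--9)^2) = 41.0366

41.0366


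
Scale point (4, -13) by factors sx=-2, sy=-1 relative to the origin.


Scaling: (x*sx, y*sy) = (4*-2, -13*-1) = (-8, 13)

(-8, 13)


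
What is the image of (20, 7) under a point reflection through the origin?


Reflection through origin: (x, y) -> (-x, -y)
(20, 7) -> (-20, -7)

(-20, -7)
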